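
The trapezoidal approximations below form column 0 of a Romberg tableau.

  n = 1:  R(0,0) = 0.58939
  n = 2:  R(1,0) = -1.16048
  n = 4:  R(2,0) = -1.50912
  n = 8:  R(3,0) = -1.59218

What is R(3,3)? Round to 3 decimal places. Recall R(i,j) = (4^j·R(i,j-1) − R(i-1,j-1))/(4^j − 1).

Richardson extrapolation on the trapezoidal column (denominator 4−1=3):
R(1,1) = (4·(-1.16048) − 0.58939) / 3 = -1.74377
R(2,1) = (4·(-1.50912) − (-1.16048)) / 3 = -1.62533
R(3,1) = -1.59218 + (-1.59218 − (-1.50912))/3 = -1.61987
R(2,2) = -1.62533 + (-1.62533 − (-1.74377))/15 = -1.61743
R(3,2) = (16·(-1.61987) − (-1.62533)) / 15 = -1.61951
R(3,3) = -1.61951 + (-1.61951 − (-1.61743))/63 = -1.61954

-1.620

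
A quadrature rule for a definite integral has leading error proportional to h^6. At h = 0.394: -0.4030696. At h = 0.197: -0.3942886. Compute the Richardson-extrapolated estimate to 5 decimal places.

-0.39415

Extrapolated value = (64·A(h/2) − A(h)) / (64 − 1)
= (64·(-0.3942886) − (-0.4030696)) / 63
= -24.8314008 / 63 = -0.3941492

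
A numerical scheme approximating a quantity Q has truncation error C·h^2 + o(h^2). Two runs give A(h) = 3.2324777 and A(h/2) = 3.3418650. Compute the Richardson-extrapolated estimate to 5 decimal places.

3.37833

The leading error scales as h^2; refining by a factor of 2 reduces it by 2^2 = 4.
Extrapolated value = (4·A(h/2) − A(h)) / (4 − 1)
= (4·3.3418650 − 3.2324777) / 3
= 10.1349823 / 3 = 3.3783274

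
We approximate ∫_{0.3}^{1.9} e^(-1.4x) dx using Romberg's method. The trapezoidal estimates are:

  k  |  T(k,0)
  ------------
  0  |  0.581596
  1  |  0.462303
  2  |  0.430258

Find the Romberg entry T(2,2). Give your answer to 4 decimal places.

0.4194

T(1,1) = 0.462303 + (0.462303 − 0.581596)/3 = 0.422539
T(2,1) = (4·0.430258 − 0.462303) / 3 = 0.419576
T(2,2) = (16·0.419576 − 0.422539) / 15 = 0.419378
(Column j=1 coincides with Simpson's rule on the same nodes.)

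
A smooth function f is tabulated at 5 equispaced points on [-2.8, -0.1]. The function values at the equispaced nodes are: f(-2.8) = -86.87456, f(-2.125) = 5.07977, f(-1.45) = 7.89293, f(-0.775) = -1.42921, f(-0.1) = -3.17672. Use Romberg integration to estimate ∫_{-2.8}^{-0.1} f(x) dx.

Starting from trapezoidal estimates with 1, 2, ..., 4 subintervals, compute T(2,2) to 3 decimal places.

T(0,0) (trapezoid, 1 panel, h=2.7000): -121.56923
T(1,0) (trapezoid, 2 panels, h=1.3500): -50.12916
T(2,0) (trapezoid, 4 panels, h=0.6750): -22.60045
T(1,1) = -50.12916 + (-50.12916 − (-121.56923))/3 = -26.31580
T(2,1) = -22.60045 + (-22.60045 − (-50.12916))/3 = -13.42421
T(2,2) = -13.42421 + (-13.42421 − (-26.31580))/15 = -12.56477

-12.565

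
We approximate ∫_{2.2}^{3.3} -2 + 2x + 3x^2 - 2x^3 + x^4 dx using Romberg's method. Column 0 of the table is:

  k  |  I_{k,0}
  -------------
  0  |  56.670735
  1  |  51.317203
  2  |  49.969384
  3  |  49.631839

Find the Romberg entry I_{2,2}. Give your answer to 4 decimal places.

49.5193

I_{1,1} = (4·51.317203 − 56.670735) / 3 = 49.532692
I_{2,1} = (4·49.969384 − 51.317203) / 3 = 49.520111
I_{2,2} = 49.520111 + (49.520111 − 49.532692)/15 = 49.519272
(Column j=1 coincides with Simpson's rule on the same nodes.)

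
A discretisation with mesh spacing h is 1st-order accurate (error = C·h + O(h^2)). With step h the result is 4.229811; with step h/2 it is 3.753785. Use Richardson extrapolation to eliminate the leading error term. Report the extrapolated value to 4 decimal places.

3.2778

The leading error scales as h; refining by a factor of 2 reduces it by 2^1 = 2.
Extrapolated value = (2·A(h/2) − A(h)) / (2 − 1)
= (2·3.753785 − 4.229811) / 1
= 3.277759 / 1 = 3.277759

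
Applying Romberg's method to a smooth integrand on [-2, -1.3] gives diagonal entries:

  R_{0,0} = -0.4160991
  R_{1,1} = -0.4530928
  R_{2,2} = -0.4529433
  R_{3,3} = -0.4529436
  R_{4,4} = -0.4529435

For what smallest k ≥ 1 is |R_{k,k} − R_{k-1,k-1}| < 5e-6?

k = 3

|R_{1,1} − R_{0,0}| = 0.0369937 ≥ 5e-6
|R_{2,2} − R_{1,1}| = 0.0001495 ≥ 5e-6
|R_{3,3} − R_{2,2}| = 0.0000003 < 5e-6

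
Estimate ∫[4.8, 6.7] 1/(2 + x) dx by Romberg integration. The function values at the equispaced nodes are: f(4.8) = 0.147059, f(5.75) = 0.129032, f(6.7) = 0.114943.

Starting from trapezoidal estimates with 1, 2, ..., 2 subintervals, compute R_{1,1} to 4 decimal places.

0.2464

R_{0,0} (trapezoid, 1 panel, h=1.9000): 0.248902
R_{1,0} (trapezoid, 2 panels, h=0.9500): 0.247031
R_{1,1} = 0.247031 + (0.247031 − 0.248902)/3 = 0.246407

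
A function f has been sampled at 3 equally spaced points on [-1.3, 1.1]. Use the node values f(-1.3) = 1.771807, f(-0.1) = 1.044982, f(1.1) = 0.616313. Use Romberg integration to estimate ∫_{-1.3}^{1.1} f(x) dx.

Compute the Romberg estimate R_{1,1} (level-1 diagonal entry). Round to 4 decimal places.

2.6272

R_{0,0} (trapezoid, 1 panel, h=2.4000): 2.865744
R_{1,0} (trapezoid, 2 panels, h=1.2000): 2.686850
R_{1,1} = 2.686850 + (2.686850 − 2.865744)/3 = 2.627219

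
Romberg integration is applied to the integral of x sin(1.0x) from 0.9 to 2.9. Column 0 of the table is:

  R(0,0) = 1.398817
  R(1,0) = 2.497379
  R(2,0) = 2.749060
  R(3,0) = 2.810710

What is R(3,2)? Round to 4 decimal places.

2.8311

R(2,1) = 2.749060 + (2.749060 − 2.497379)/3 = 2.832954
R(3,1) = 2.810710 + (2.810710 − 2.749060)/3 = 2.831260
R(3,2) = 2.831260 + (2.831260 − 2.832954)/15 = 2.831147
(Column j=1 coincides with Simpson's rule on the same nodes.)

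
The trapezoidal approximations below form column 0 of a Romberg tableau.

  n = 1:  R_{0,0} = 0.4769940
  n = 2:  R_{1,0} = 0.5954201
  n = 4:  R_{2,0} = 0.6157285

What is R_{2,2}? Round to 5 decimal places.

0.62167

Richardson extrapolation on the trapezoidal column (denominator 4−1=3):
R_{1,1} = 0.5954201 + (0.5954201 − 0.4769940)/3 = 0.6348955
R_{2,1} = (4·0.6157285 − 0.5954201) / 3 = 0.6224980
R_{2,2} = 0.6224980 + (0.6224980 − 0.6348955)/15 = 0.6216715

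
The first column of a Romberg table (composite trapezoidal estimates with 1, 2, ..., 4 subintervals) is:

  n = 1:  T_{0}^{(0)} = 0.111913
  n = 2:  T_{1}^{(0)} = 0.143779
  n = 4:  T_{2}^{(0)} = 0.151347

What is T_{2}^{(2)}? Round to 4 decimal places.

0.1538

Richardson extrapolation on the trapezoidal column (denominator 4−1=3):
T_{1}^{(1)} = 0.143779 + (0.143779 − 0.111913)/3 = 0.154401
T_{2}^{(1)} = (4·0.151347 − 0.143779) / 3 = 0.153870
T_{2}^{(2)} = (16·0.153870 − 0.154401) / 15 = 0.153835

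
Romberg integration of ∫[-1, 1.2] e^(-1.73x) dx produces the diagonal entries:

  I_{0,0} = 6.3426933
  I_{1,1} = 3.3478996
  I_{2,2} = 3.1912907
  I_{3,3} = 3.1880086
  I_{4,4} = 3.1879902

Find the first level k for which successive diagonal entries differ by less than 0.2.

|I_{1,1} − I_{0,0}| = 2.9947937 ≥ 0.2
|I_{2,2} − I_{1,1}| = 0.1566089 < 0.2

k = 2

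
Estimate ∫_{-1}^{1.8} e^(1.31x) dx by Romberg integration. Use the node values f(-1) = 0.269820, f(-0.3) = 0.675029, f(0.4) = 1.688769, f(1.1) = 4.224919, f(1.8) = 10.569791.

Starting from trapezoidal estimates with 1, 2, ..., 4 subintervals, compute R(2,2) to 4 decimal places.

R(0,0) (trapezoid, 1 panel, h=2.8000): 15.175455
R(1,0) (trapezoid, 2 panels, h=1.4000): 9.952004
R(2,0) (trapezoid, 4 panels, h=0.7000): 8.405966
R(1,1) = 9.952004 + (9.952004 − 15.175455)/3 = 8.210854
R(2,1) = 8.405966 + (8.405966 − 9.952004)/3 = 7.890620
R(2,2) = 7.890620 + (7.890620 − 8.210854)/15 = 7.869271

7.8693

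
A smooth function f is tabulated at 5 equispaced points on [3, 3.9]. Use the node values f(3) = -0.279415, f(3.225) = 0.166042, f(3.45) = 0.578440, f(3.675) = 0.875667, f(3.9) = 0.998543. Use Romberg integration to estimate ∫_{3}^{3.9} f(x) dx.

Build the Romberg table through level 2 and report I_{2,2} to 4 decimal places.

I_{0,0} (trapezoid, 1 panel, h=0.9000): 0.323608
I_{1,0} (trapezoid, 2 panels, h=0.4500): 0.422102
I_{2,0} (trapezoid, 4 panels, h=0.2250): 0.445435
I_{1,1} = 0.422102 + (0.422102 − 0.323608)/3 = 0.454933
I_{2,1} = 0.445435 + (0.445435 − 0.422102)/3 = 0.453213
I_{2,2} = 0.453213 + (0.453213 − 0.454933)/15 = 0.453098

0.4531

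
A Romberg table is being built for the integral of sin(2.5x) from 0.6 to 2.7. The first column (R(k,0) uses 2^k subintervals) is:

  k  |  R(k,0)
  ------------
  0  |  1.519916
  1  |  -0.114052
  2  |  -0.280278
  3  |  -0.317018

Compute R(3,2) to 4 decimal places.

-0.3288

Richardson extrapolation on the trapezoidal column (denominator 4−1=3):
R(2,1) = -0.280278 + (-0.280278 − (-0.114052))/3 = -0.335687
R(3,1) = (4·(-0.317018) − (-0.280278)) / 3 = -0.329265
R(3,2) = -0.329265 + (-0.329265 − (-0.335687))/15 = -0.328837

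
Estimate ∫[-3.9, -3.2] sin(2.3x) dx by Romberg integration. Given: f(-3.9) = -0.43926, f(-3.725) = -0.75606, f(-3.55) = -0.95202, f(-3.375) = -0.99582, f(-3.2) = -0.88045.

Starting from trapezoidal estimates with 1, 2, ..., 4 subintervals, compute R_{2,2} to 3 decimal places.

R_{0,0} (trapezoid, 1 panel, h=0.7000): -0.46190
R_{1,0} (trapezoid, 2 panels, h=0.3500): -0.56416
R_{2,0} (trapezoid, 4 panels, h=0.1750): -0.58866
R_{1,1} = -0.56416 + (-0.56416 − (-0.46190))/3 = -0.59825
R_{2,1} = -0.58866 + (-0.58866 − (-0.56416))/3 = -0.59683
R_{2,2} = -0.59683 + (-0.59683 − (-0.59825))/15 = -0.59674

-0.597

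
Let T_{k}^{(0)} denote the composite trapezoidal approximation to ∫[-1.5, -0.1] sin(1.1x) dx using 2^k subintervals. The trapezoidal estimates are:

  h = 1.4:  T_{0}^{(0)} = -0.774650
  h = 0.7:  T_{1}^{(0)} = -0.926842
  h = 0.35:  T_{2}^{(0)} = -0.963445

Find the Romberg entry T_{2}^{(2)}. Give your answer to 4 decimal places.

-0.9755

Richardson extrapolation on the trapezoidal column (denominator 4−1=3):
T_{1}^{(1)} = -0.926842 + (-0.926842 − (-0.774650))/3 = -0.977573
T_{2}^{(1)} = -0.963445 + (-0.963445 − (-0.926842))/3 = -0.975646
T_{2}^{(2)} = -0.975646 + (-0.975646 − (-0.977573))/15 = -0.975518
(Column j=1 coincides with Simpson's rule on the same nodes.)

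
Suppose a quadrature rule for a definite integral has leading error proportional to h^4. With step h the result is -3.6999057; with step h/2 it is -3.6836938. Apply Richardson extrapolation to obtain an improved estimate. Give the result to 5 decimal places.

The leading error scales as h^4; refining by a factor of 2 reduces it by 2^4 = 16.
Extrapolated value = (16·A(h/2) − A(h)) / (16 − 1)
= (16·(-3.6836938) − (-3.6999057)) / 15
= -55.2391951 / 15 = -3.6826130

-3.68261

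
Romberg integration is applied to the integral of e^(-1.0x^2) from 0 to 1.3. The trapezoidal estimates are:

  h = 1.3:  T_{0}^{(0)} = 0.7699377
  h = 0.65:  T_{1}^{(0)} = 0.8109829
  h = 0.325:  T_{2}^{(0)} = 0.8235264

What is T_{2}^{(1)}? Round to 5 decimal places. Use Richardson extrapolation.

0.82771

T_{2}^{(1)} = 0.8235264 + (0.8235264 − 0.8109829)/3 = 0.8277076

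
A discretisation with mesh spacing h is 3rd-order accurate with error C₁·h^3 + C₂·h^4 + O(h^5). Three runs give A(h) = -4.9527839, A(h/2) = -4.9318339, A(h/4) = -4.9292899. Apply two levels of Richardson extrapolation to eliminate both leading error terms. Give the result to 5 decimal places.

-4.92893

First eliminate the h^3 term (factor 2^3 = 8):
  B₁ = (8·(-4.9318339) − (-4.9527839))/7 = -4.9288410
  B₂ = (8·(-4.9292899) − (-4.9318339))/7 = -4.9289265
Then eliminate the h^4 term (factor 2^4 = 16):
  (16·(-4.9289265) − (-4.9288410))/15 = -4.9289322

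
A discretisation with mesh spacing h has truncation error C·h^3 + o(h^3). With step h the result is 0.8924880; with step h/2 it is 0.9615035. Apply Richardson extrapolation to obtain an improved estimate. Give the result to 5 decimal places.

The leading error scales as h^3; refining by a factor of 2 reduces it by 2^3 = 8.
Extrapolated value = (8·A(h/2) − A(h)) / (8 − 1)
= (8·0.9615035 − 0.8924880) / 7
= 6.7995400 / 7 = 0.9713629

0.97136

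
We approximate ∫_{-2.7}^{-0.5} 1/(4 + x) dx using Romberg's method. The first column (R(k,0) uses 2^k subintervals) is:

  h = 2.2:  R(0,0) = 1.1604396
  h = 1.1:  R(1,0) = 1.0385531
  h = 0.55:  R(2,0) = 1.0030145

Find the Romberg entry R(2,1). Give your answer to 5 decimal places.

0.99117

Richardson extrapolation on the trapezoidal column (denominator 4−1=3):
R(2,1) = (4·1.0030145 − 1.0385531) / 3 = 0.9911683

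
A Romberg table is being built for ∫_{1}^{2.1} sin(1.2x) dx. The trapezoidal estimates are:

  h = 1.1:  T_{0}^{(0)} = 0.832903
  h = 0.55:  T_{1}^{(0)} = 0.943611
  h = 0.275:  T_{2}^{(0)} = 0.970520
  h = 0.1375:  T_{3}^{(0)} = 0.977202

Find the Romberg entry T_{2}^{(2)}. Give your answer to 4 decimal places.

0.9794

T_{1}^{(1)} = 0.943611 + (0.943611 − 0.832903)/3 = 0.980514
T_{2}^{(1)} = 0.970520 + (0.970520 − 0.943611)/3 = 0.979490
T_{2}^{(2)} = (16·0.979490 − 0.980514) / 15 = 0.979422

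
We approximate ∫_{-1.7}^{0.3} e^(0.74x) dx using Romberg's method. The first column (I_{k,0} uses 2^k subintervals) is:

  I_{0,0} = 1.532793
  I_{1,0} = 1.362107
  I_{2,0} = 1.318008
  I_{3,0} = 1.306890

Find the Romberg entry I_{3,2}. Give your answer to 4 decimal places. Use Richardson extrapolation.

1.3032

Richardson extrapolation on the trapezoidal column (denominator 4−1=3):
I_{2,1} = 1.318008 + (1.318008 − 1.362107)/3 = 1.303308
I_{3,1} = (4·1.306890 − 1.318008) / 3 = 1.303184
I_{3,2} = (16·1.303184 − 1.303308) / 15 = 1.303176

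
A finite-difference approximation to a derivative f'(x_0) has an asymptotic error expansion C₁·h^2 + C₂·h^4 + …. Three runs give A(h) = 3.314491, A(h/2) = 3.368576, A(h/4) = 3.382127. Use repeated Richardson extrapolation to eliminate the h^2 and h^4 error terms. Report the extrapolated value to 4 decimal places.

First eliminate the h^2 term (factor 2^2 = 4):
  B₁ = (4·3.368576 − 3.314491)/3 = 3.386604
  B₂ = (4·3.382127 − 3.368576)/3 = 3.386644
Then eliminate the h^4 term (factor 2^4 = 16):
  (16·3.386644 − 3.386604)/15 = 3.386647

3.3866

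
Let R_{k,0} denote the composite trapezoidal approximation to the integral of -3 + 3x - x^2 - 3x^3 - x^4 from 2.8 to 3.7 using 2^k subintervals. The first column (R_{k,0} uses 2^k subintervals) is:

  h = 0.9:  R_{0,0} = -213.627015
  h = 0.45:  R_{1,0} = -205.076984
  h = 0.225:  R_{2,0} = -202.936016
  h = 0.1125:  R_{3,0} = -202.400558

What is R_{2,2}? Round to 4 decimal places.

-202.2221

Richardson extrapolation on the trapezoidal column (denominator 4−1=3):
R_{1,1} = -205.076984 + (-205.076984 − (-213.627015))/3 = -202.226974
R_{2,1} = -202.936016 + (-202.936016 − (-205.076984))/3 = -202.222360
R_{2,2} = -202.222360 + (-202.222360 − (-202.226974))/15 = -202.222052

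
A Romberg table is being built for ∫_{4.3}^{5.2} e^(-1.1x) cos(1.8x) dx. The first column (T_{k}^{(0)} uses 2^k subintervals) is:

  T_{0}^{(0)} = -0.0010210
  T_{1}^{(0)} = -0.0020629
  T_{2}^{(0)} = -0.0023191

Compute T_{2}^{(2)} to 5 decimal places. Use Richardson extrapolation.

Richardson extrapolation on the trapezoidal column (denominator 4−1=3):
T_{1}^{(1)} = (4·(-0.0020629) − (-0.0010210)) / 3 = -0.0024102
T_{2}^{(1)} = -0.0023191 + (-0.0023191 − (-0.0020629))/3 = -0.0024045
T_{2}^{(2)} = -0.0024045 + (-0.0024045 − (-0.0024102))/15 = -0.0024041

-0.00240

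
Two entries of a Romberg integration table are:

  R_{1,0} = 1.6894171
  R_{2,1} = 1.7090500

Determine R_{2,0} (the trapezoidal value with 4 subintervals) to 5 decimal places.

From R_{2,1} = (4·R_{2,0} − R_{1,0})/3, solve for R_{2,0}:
4·R_{2,0} = 3·1.7090500 + 1.6894171 = 6.8165671
R_{2,0} = 1.7041418

1.70414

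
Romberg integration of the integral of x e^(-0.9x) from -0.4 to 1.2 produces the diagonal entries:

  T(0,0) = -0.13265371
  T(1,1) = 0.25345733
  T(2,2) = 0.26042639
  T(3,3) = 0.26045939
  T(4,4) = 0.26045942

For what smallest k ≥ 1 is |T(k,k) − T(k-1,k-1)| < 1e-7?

k = 4

|T(1,1) − T(0,0)| = 0.38611104 ≥ 1e-7
|T(2,2) − T(1,1)| = 0.00696906 ≥ 1e-7
|T(3,3) − T(2,2)| = 0.00003300 ≥ 1e-7
|T(4,4) − T(3,3)| = 0.00000003 < 1e-7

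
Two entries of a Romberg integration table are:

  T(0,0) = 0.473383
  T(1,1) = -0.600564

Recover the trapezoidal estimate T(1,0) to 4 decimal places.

From T(1,1) = (4·T(1,0) − T(0,0))/3, solve for T(1,0):
4·T(1,0) = 3·(-0.600564) + 0.473383 = -1.328309
T(1,0) = -0.332077

-0.3321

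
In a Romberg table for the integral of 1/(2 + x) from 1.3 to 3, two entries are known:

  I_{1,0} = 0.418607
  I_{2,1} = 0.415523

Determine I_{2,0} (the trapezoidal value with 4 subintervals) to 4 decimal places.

0.4163

From I_{2,1} = (4·I_{2,0} − I_{1,0})/3, solve for I_{2,0}:
4·I_{2,0} = 3·0.415523 + 0.418607 = 1.665176
I_{2,0} = 0.416294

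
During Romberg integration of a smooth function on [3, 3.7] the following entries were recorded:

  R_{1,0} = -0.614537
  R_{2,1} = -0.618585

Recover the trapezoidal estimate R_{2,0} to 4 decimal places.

From R_{2,1} = (4·R_{2,0} − R_{1,0})/3, solve for R_{2,0}:
4·R_{2,0} = 3·(-0.618585) + (-0.614537) = -2.470292
R_{2,0} = -0.617573

-0.6176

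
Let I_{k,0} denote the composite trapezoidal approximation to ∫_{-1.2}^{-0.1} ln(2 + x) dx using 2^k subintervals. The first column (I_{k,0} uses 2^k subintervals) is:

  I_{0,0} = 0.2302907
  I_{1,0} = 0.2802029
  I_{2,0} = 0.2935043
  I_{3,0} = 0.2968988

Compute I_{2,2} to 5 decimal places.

0.29801

Richardson extrapolation on the trapezoidal column (denominator 4−1=3):
I_{1,1} = 0.2802029 + (0.2802029 − 0.2302907)/3 = 0.2968403
I_{2,1} = (4·0.2935043 − 0.2802029) / 3 = 0.2979381
I_{2,2} = (16·0.2979381 − 0.2968403) / 15 = 0.2980113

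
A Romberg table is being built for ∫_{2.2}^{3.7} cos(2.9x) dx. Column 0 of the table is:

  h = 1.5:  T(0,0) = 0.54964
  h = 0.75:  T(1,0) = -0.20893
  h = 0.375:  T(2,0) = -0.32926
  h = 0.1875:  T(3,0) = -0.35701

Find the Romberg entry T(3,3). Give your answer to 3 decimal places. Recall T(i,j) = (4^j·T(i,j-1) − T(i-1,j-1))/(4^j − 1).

-0.366

T(1,1) = -0.20893 + (-0.20893 − 0.54964)/3 = -0.46179
T(2,1) = -0.32926 + (-0.32926 − (-0.20893))/3 = -0.36937
T(3,1) = (4·(-0.35701) − (-0.32926)) / 3 = -0.36626
T(2,2) = -0.36937 + (-0.36937 − (-0.46179))/15 = -0.36321
T(3,2) = (16·(-0.36626) − (-0.36937)) / 15 = -0.36605
T(3,3) = (64·(-0.36605) − (-0.36321)) / 63 = -0.36610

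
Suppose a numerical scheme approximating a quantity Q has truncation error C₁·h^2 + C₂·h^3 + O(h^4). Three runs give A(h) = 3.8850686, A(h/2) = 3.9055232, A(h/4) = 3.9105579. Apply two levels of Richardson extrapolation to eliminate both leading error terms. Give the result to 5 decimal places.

First eliminate the h^2 term (factor 2^2 = 4):
  B₁ = (4·3.9055232 − 3.8850686)/3 = 3.9123414
  B₂ = (4·3.9105579 − 3.9055232)/3 = 3.9122361
Then eliminate the h^3 term (factor 2^3 = 8):
  (8·3.9122361 − 3.9123414)/7 = 3.9122211

3.91222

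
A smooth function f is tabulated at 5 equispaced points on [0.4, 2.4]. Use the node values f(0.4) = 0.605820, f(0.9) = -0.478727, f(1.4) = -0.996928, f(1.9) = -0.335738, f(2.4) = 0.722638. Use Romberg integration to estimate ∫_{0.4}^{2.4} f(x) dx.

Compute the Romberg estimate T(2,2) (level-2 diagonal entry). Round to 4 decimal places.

-0.6384

T(0,0) (trapezoid, 1 panel, h=2.0000): 1.328458
T(1,0) (trapezoid, 2 panels, h=1.0000): -0.332699
T(2,0) (trapezoid, 4 panels, h=0.5000): -0.573582
T(1,1) = -0.332699 + (-0.332699 − 1.328458)/3 = -0.886418
T(2,1) = -0.573582 + (-0.573582 − (-0.332699))/3 = -0.653876
T(2,2) = -0.653876 + (-0.653876 − (-0.886418))/15 = -0.638373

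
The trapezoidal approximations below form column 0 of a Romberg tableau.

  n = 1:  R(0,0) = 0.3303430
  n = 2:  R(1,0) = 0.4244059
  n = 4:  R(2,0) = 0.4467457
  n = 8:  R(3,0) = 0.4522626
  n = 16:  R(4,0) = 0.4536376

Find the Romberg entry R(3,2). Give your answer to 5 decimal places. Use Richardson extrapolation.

Richardson extrapolation on the trapezoidal column (denominator 4−1=3):
R(2,1) = 0.4467457 + (0.4467457 − 0.4244059)/3 = 0.4541923
R(3,1) = 0.4522626 + (0.4522626 − 0.4467457)/3 = 0.4541016
R(3,2) = 0.4541016 + (0.4541016 − 0.4541923)/15 = 0.4540956
(Column j=1 coincides with Simpson's rule on the same nodes.)

0.45410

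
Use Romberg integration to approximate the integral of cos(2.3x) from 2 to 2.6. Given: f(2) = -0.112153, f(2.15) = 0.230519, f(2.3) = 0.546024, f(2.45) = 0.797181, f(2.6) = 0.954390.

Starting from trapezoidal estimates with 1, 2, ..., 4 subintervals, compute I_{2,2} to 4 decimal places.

0.3022

I_{0,0} (trapezoid, 1 panel, h=0.6000): 0.252671
I_{1,0} (trapezoid, 2 panels, h=0.3000): 0.290143
I_{2,0} (trapezoid, 4 panels, h=0.1500): 0.299226
I_{1,1} = 0.290143 + (0.290143 − 0.252671)/3 = 0.302634
I_{2,1} = 0.299226 + (0.299226 − 0.290143)/3 = 0.302254
I_{2,2} = 0.302254 + (0.302254 − 0.302634)/15 = 0.302229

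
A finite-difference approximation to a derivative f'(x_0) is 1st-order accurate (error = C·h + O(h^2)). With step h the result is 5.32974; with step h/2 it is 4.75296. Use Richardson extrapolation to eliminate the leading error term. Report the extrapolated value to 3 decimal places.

The leading error scales as h; refining by a factor of 2 reduces it by 2^1 = 2.
Extrapolated value = (2·A(h/2) − A(h)) / (2 − 1)
= (2·4.75296 − 5.32974) / 1
= 4.17618 / 1 = 4.17618

4.176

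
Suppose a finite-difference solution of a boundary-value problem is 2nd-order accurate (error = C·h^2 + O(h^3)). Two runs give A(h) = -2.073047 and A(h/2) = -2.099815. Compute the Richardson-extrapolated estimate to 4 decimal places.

Extrapolated value = (4·A(h/2) − A(h)) / (4 − 1)
= (4·(-2.099815) − (-2.073047)) / 3
= -6.326213 / 3 = -2.108738

-2.1087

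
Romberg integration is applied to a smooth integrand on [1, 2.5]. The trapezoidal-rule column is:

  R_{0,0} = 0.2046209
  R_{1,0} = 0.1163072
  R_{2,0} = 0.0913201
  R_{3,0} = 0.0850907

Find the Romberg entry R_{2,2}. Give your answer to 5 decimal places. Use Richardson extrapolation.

0.08273

R_{1,1} = 0.1163072 + (0.1163072 − 0.2046209)/3 = 0.0868693
R_{2,1} = 0.0913201 + (0.0913201 − 0.1163072)/3 = 0.0829911
R_{2,2} = (16·0.0829911 − 0.0868693) / 15 = 0.0827326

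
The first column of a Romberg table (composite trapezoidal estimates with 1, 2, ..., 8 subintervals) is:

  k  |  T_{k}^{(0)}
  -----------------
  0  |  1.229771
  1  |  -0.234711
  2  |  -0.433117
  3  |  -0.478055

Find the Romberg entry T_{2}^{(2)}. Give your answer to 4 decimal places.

-0.4843

Richardson extrapolation on the trapezoidal column (denominator 4−1=3):
T_{1}^{(1)} = -0.234711 + (-0.234711 − 1.229771)/3 = -0.722872
T_{2}^{(1)} = (4·(-0.433117) − (-0.234711)) / 3 = -0.499252
T_{2}^{(2)} = -0.499252 + (-0.499252 − (-0.722872))/15 = -0.484344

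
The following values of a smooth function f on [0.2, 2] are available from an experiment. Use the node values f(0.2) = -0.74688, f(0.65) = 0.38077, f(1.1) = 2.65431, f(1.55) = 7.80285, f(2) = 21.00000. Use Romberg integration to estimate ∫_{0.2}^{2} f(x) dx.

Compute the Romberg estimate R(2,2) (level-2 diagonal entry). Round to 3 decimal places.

R(0,0) (trapezoid, 1 panel, h=1.8000): 18.22781
R(1,0) (trapezoid, 2 panels, h=0.9000): 11.50278
R(2,0) (trapezoid, 4 panels, h=0.4500): 9.43402
R(1,1) = 11.50278 + (11.50278 − 18.22781)/3 = 9.26110
R(2,1) = 9.43402 + (9.43402 − 11.50278)/3 = 8.74443
R(2,2) = 8.74443 + (8.74443 − 9.26110)/15 = 8.70999

8.710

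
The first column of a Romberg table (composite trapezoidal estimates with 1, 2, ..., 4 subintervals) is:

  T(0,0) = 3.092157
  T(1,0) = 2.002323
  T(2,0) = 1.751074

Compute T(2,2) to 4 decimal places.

T(1,1) = 2.002323 + (2.002323 − 3.092157)/3 = 1.639045
T(2,1) = (4·1.751074 − 2.002323) / 3 = 1.667324
T(2,2) = 1.667324 + (1.667324 − 1.639045)/15 = 1.669209

1.6692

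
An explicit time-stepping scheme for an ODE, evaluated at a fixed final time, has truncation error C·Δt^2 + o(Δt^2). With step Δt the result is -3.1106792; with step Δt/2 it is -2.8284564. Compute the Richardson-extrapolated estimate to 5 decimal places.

-2.73438

Extrapolated value = (4·A(Δt/2) − A(Δt)) / (4 − 1)
= (4·(-2.8284564) − (-3.1106792)) / 3
= -8.2031464 / 3 = -2.7343821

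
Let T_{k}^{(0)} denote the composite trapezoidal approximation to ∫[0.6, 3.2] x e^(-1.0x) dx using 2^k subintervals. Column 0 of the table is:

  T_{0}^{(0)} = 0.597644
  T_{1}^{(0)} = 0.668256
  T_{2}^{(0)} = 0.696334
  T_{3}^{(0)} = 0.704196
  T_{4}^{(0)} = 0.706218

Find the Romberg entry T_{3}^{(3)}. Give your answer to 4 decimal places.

Richardson extrapolation on the trapezoidal column (denominator 4−1=3):
T_{1}^{(1)} = 0.668256 + (0.668256 − 0.597644)/3 = 0.691793
T_{2}^{(1)} = 0.696334 + (0.696334 − 0.668256)/3 = 0.705693
T_{3}^{(1)} = (4·0.704196 − 0.696334) / 3 = 0.706817
T_{2}^{(2)} = 0.705693 + (0.705693 − 0.691793)/15 = 0.706620
T_{3}^{(2)} = 0.706817 + (0.706817 − 0.705693)/15 = 0.706892
T_{3}^{(3)} = (64·0.706892 − 0.706620) / 63 = 0.706896

0.7069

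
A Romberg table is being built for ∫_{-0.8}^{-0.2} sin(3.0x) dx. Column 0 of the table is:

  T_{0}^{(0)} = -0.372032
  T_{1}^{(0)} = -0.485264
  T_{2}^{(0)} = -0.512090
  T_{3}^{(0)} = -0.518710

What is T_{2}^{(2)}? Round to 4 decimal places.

-0.5209

T_{1}^{(1)} = -0.485264 + (-0.485264 − (-0.372032))/3 = -0.523008
T_{2}^{(1)} = (4·(-0.512090) − (-0.485264)) / 3 = -0.521032
T_{2}^{(2)} = (16·(-0.521032) − (-0.523008)) / 15 = -0.520900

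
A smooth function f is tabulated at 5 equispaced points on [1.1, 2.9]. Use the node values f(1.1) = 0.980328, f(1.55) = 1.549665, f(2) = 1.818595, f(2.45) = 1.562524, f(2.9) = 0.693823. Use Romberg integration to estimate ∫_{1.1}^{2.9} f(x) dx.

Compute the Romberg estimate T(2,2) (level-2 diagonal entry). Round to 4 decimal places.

2.6626

T(0,0) (trapezoid, 1 panel, h=1.8000): 1.506736
T(1,0) (trapezoid, 2 panels, h=0.9000): 2.390103
T(2,0) (trapezoid, 4 panels, h=0.4500): 2.595537
T(1,1) = 2.390103 + (2.390103 − 1.506736)/3 = 2.684559
T(2,1) = 2.595537 + (2.595537 − 2.390103)/3 = 2.664015
T(2,2) = 2.664015 + (2.664015 − 2.684559)/15 = 2.662645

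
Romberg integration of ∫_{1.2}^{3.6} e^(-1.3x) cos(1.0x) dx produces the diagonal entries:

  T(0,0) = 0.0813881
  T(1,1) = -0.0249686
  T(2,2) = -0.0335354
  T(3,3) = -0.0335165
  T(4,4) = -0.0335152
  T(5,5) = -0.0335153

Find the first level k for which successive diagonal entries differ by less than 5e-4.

k = 3

|T(1,1) − T(0,0)| = 0.1063567 ≥ 5e-4
|T(2,2) − T(1,1)| = 0.0085668 ≥ 5e-4
|T(3,3) − T(2,2)| = 0.0000189 < 5e-4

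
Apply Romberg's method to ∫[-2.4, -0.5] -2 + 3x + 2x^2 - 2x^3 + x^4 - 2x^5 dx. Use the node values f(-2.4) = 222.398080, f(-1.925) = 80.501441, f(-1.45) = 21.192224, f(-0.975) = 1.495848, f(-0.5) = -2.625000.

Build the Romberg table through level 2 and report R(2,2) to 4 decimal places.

93.2400

R(0,0) (trapezoid, 1 panel, h=1.9000): 208.784426
R(1,0) (trapezoid, 2 panels, h=0.9500): 124.524826
R(2,0) (trapezoid, 4 panels, h=0.4750): 101.211125
R(1,1) = 124.524826 + (124.524826 − 208.784426)/3 = 96.438293
R(2,1) = 101.211125 + (101.211125 − 124.524826)/3 = 93.439891
R(2,2) = 93.439891 + (93.439891 − 96.438293)/15 = 93.239998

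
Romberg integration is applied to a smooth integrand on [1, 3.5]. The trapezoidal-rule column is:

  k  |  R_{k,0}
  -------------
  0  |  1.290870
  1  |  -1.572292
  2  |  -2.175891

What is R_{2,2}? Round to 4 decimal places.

Richardson extrapolation on the trapezoidal column (denominator 4−1=3):
R_{1,1} = (4·(-1.572292) − 1.290870) / 3 = -2.526679
R_{2,1} = (4·(-2.175891) − (-1.572292)) / 3 = -2.377091
R_{2,2} = (16·(-2.377091) − (-2.526679)) / 15 = -2.367118

-2.3671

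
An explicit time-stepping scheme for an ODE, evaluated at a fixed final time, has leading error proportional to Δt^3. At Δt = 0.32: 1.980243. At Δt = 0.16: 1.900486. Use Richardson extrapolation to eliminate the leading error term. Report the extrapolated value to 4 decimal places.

Extrapolated value = (8·A(Δt/2) − A(Δt)) / (8 − 1)
= (8·1.900486 − 1.980243) / 7
= 13.223645 / 7 = 1.889092

1.8891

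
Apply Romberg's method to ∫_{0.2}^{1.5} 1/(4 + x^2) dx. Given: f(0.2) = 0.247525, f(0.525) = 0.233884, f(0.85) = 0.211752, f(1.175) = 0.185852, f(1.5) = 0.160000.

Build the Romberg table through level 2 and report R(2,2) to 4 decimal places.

R(0,0) (trapezoid, 1 panel, h=1.3000): 0.264891
R(1,0) (trapezoid, 2 panels, h=0.6500): 0.270084
R(2,0) (trapezoid, 4 panels, h=0.3250): 0.271456
R(1,1) = 0.270084 + (0.270084 − 0.264891)/3 = 0.271815
R(2,1) = 0.271456 + (0.271456 − 0.270084)/3 = 0.271913
R(2,2) = 0.271913 + (0.271913 − 0.271815)/15 = 0.271920

0.2719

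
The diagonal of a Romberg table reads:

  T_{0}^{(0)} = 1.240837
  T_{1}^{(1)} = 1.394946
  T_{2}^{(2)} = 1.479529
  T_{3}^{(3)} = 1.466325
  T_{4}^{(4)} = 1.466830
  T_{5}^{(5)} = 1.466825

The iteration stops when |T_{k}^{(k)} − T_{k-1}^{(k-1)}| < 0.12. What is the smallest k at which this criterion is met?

|T_{1}^{(1)} − T_{0}^{(0)}| = 0.154109 ≥ 0.12
|T_{2}^{(2)} − T_{1}^{(1)}| = 0.084583 < 0.12

k = 2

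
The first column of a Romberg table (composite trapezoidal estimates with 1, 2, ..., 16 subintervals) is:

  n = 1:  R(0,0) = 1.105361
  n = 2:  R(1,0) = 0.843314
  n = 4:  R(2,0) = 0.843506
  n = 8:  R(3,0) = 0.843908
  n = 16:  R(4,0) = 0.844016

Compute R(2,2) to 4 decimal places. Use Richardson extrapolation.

R(1,1) = (4·0.843314 − 1.105361) / 3 = 0.755965
R(2,1) = (4·0.843506 − 0.843314) / 3 = 0.843570
R(2,2) = 0.843570 + (0.843570 − 0.755965)/15 = 0.849410

0.8494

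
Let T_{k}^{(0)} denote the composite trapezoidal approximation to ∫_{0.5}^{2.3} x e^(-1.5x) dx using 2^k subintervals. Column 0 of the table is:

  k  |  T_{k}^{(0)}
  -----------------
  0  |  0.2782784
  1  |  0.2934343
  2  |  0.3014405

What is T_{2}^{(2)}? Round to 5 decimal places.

0.30448

T_{1}^{(1)} = (4·0.2934343 − 0.2782784) / 3 = 0.2984863
T_{2}^{(1)} = 0.3014405 + (0.3014405 − 0.2934343)/3 = 0.3041092
T_{2}^{(2)} = 0.3041092 + (0.3041092 − 0.2984863)/15 = 0.3044841
(Column j=1 coincides with Simpson's rule on the same nodes.)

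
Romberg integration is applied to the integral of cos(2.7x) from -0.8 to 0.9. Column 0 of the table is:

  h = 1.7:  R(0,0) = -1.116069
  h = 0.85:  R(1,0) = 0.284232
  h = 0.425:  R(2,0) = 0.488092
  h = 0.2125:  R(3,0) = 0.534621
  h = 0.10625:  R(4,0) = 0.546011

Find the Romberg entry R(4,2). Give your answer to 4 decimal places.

0.5498

R(3,1) = (4·0.534621 − 0.488092) / 3 = 0.550131
R(4,1) = 0.546011 + (0.546011 − 0.534621)/3 = 0.549808
R(4,2) = (16·0.549808 − 0.550131) / 15 = 0.549786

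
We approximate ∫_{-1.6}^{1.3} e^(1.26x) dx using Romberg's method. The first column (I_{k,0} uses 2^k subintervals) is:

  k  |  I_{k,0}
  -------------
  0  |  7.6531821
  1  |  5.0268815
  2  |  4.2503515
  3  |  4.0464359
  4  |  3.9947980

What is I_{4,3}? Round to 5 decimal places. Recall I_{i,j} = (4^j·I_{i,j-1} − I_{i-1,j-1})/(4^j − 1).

I_{2,1} = (4·4.2503515 − 5.0268815) / 3 = 3.9915082
I_{3,1} = 4.0464359 + (4.0464359 − 4.2503515)/3 = 3.9784640
I_{4,1} = 3.9947980 + (3.9947980 − 4.0464359)/3 = 3.9775854
I_{3,2} = 3.9784640 + (3.9784640 − 3.9915082)/15 = 3.9775944
I_{4,2} = (16·3.9775854 − 3.9784640) / 15 = 3.9775268
I_{4,3} = 3.9775268 + (3.9775268 − 3.9775944)/63 = 3.9775257

3.97753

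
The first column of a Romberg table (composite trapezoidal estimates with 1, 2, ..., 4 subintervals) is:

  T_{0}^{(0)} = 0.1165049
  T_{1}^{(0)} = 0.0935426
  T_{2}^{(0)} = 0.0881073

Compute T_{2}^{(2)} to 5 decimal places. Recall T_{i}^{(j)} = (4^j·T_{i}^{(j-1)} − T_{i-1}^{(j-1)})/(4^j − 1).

0.08632

T_{1}^{(1)} = 0.0935426 + (0.0935426 − 0.1165049)/3 = 0.0858885
T_{2}^{(1)} = 0.0881073 + (0.0881073 − 0.0935426)/3 = 0.0862955
T_{2}^{(2)} = (16·0.0862955 − 0.0858885) / 15 = 0.0863226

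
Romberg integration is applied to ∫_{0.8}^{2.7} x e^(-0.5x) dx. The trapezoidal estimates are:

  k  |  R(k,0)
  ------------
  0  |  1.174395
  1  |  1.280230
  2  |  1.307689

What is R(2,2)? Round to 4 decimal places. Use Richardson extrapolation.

Richardson extrapolation on the trapezoidal column (denominator 4−1=3):
R(1,1) = (4·1.280230 − 1.174395) / 3 = 1.315508
R(2,1) = (4·1.307689 − 1.280230) / 3 = 1.316842
R(2,2) = 1.316842 + (1.316842 − 1.315508)/15 = 1.316931

1.3169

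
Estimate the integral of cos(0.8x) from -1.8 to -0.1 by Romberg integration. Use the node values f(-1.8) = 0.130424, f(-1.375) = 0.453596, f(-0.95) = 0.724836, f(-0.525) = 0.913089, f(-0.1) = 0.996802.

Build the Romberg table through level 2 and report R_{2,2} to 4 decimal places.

R_{0,0} (trapezoid, 1 panel, h=1.7000): 0.958142
R_{1,0} (trapezoid, 2 panels, h=0.8500): 1.095182
R_{2,0} (trapezoid, 4 panels, h=0.4250): 1.128432
R_{1,1} = 1.095182 + (1.095182 − 0.958142)/3 = 1.140862
R_{2,1} = 1.128432 + (1.128432 − 1.095182)/3 = 1.139515
R_{2,2} = 1.139515 + (1.139515 − 1.140862)/15 = 1.139425

1.1394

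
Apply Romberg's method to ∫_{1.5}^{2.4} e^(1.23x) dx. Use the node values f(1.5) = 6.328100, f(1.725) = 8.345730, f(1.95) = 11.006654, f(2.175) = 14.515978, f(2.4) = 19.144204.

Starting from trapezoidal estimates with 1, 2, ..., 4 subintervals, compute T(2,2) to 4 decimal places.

T(0,0) (trapezoid, 1 panel, h=0.9000): 11.462537
T(1,0) (trapezoid, 2 panels, h=0.4500): 10.684263
T(2,0) (trapezoid, 4 panels, h=0.2250): 10.486016
T(1,1) = 10.684263 + (10.684263 − 11.462537)/3 = 10.424838
T(2,1) = 10.486016 + (10.486016 − 10.684263)/3 = 10.419934
T(2,2) = 10.419934 + (10.419934 − 10.424838)/15 = 10.419607

10.4196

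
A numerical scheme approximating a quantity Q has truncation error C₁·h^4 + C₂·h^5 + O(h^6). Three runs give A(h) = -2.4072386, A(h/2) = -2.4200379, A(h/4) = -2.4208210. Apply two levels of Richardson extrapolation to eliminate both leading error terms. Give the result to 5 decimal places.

First eliminate the h^4 term (factor 2^4 = 16):
  B₁ = (16·(-2.4200379) − (-2.4072386))/15 = -2.4208912
  B₂ = (16·(-2.4208210) − (-2.4200379))/15 = -2.4208732
Then eliminate the h^5 term (factor 2^5 = 32):
  (32·(-2.4208732) − (-2.4208912))/31 = -2.4208726

-2.42087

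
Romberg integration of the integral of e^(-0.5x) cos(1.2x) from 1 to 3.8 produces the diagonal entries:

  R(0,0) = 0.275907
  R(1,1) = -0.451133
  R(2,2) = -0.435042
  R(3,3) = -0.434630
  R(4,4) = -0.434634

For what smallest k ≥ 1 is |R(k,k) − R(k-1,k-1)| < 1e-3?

|R(1,1) − R(0,0)| = 0.727040 ≥ 1e-3
|R(2,2) − R(1,1)| = 0.016091 ≥ 1e-3
|R(3,3) − R(2,2)| = 0.000412 < 1e-3

k = 3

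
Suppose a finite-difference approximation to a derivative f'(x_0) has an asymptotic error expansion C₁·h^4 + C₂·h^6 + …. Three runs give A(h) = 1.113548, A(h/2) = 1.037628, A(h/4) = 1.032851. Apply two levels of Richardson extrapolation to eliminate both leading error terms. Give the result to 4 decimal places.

1.0325

First eliminate the h^4 term (factor 2^4 = 16):
  B₁ = (16·1.037628 − 1.113548)/15 = 1.032567
  B₂ = (16·1.032851 − 1.037628)/15 = 1.032533
Then eliminate the h^6 term (factor 2^6 = 64):
  (64·1.032533 − 1.032567)/63 = 1.032532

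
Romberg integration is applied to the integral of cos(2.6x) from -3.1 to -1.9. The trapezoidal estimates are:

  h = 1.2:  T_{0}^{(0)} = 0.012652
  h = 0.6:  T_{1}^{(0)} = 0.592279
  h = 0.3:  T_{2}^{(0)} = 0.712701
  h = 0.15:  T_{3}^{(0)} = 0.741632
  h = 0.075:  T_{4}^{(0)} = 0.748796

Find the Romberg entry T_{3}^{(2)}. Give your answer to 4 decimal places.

T_{2}^{(1)} = (4·0.712701 − 0.592279) / 3 = 0.752842
T_{3}^{(1)} = (4·0.741632 − 0.712701) / 3 = 0.751276
T_{3}^{(2)} = 0.751276 + (0.751276 − 0.752842)/15 = 0.751172
(Column j=1 coincides with Simpson's rule on the same nodes.)

0.7512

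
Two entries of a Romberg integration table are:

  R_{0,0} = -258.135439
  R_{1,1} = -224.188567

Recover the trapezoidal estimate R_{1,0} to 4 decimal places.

-232.6753

From R_{1,1} = (4·R_{1,0} − R_{0,0})/3, solve for R_{1,0}:
4·R_{1,0} = 3·(-224.188567) + (-258.135439) = -930.701140
R_{1,0} = -232.675285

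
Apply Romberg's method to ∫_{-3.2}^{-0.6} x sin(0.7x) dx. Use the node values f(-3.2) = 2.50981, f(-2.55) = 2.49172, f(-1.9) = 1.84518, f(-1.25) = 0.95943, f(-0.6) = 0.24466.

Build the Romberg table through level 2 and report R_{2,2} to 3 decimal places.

4.387

R_{0,0} (trapezoid, 1 panel, h=2.6000): 3.58081
R_{1,0} (trapezoid, 2 panels, h=1.3000): 4.18914
R_{2,0} (trapezoid, 4 panels, h=0.6500): 4.33782
R_{1,1} = 4.18914 + (4.18914 − 3.58081)/3 = 4.39192
R_{2,1} = 4.33782 + (4.33782 − 4.18914)/3 = 4.38738
R_{2,2} = 4.38738 + (4.38738 − 4.39192)/15 = 4.38708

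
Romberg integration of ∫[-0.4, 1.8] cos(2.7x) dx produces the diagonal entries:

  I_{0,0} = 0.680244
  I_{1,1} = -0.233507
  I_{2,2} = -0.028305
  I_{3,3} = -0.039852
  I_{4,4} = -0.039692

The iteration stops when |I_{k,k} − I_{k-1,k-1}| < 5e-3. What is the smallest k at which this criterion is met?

|I_{1,1} − I_{0,0}| = 0.913751 ≥ 5e-3
|I_{2,2} − I_{1,1}| = 0.205202 ≥ 5e-3
|I_{3,3} − I_{2,2}| = 0.011547 ≥ 5e-3
|I_{4,4} − I_{3,3}| = 0.000160 < 5e-3

k = 4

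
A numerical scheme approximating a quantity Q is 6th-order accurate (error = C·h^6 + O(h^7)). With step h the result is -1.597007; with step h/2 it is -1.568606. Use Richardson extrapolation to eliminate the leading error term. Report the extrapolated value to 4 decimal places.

-1.5682

Extrapolated value = (64·A(h/2) − A(h)) / (64 − 1)
= (64·(-1.568606) − (-1.597007)) / 63
= -98.793777 / 63 = -1.568155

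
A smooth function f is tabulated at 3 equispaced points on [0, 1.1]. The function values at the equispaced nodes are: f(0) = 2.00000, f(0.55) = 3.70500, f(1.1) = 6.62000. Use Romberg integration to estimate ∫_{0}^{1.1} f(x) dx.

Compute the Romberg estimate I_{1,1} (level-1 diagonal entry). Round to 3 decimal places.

I_{0,0} (trapezoid, 1 panel, h=1.1000): 4.74100
I_{1,0} (trapezoid, 2 panels, h=0.5500): 4.40825
I_{1,1} = 4.40825 + (4.40825 − 4.74100)/3 = 4.29733

4.297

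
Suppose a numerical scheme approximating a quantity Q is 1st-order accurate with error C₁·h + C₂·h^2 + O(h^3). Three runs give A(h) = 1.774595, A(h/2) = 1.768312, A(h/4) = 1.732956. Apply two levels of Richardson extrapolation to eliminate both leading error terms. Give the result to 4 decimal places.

First eliminate the h term (factor 2^1 = 2):
  B₁ = (2·1.768312 − 1.774595)/1 = 1.762029
  B₂ = (2·1.732956 − 1.768312)/1 = 1.697600
Then eliminate the h^2 term (factor 2^2 = 4):
  (4·1.697600 − 1.762029)/3 = 1.676124

1.6761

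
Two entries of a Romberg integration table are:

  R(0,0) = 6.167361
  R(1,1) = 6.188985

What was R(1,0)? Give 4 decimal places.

From R(1,1) = (4·R(1,0) − R(0,0))/3, solve for R(1,0):
4·R(1,0) = 3·6.188985 + 6.167361 = 24.734316
R(1,0) = 6.183579

6.1836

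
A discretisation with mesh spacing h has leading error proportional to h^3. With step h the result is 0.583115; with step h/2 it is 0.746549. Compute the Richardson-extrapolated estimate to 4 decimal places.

Extrapolated value = (8·A(h/2) − A(h)) / (8 − 1)
= (8·0.746549 − 0.583115) / 7
= 5.389277 / 7 = 0.769897

0.7699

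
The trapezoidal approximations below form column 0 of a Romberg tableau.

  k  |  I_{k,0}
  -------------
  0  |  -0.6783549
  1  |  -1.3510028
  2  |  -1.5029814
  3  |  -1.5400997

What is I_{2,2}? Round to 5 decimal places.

-1.55220

Richardson extrapolation on the trapezoidal column (denominator 4−1=3):
I_{1,1} = (4·(-1.3510028) − (-0.6783549)) / 3 = -1.5752188
I_{2,1} = (4·(-1.5029814) − (-1.3510028)) / 3 = -1.5536409
I_{2,2} = -1.5536409 + (-1.5536409 − (-1.5752188))/15 = -1.5522024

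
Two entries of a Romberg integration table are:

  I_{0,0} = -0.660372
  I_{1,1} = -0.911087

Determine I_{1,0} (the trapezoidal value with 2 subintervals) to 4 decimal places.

-0.8484

From I_{1,1} = (4·I_{1,0} − I_{0,0})/3, solve for I_{1,0}:
4·I_{1,0} = 3·(-0.911087) + (-0.660372) = -3.393633
I_{1,0} = -0.848408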